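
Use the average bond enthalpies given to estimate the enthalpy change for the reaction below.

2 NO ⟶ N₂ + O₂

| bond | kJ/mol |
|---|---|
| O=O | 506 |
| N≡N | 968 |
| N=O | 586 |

Bonds broken (reactants):
  N=O: 2 × 586 = 1172
  Σ(broken) = 1172 kJ
Bonds formed (products):
  N≡N: 1 × 968 = 968
  O=O: 1 × 506 = 506
  Σ(formed) = 1474 kJ
ΔH = Σ(broken) − Σ(formed) = 1172 − 1474 = −302 kJ

ΔH ≈ −302 kJ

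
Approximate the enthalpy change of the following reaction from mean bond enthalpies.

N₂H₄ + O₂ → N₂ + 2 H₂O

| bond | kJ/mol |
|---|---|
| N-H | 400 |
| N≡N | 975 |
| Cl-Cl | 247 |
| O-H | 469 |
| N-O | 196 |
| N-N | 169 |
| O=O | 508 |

Bonds broken (reactants):
  N-H: 4 × 400 = 1600
  N-N: 1 × 169 = 169
  O=O: 1 × 508 = 508
  Σ(broken) = 2277 kJ
Bonds formed (products):
  N≡N: 1 × 975 = 975
  O-H: 4 × 469 = 1876
  Σ(formed) = 2851 kJ
ΔH = Σ(broken) − Σ(formed) = 2277 − 2851 = −574 kJ

ΔH ≈ −574 kJ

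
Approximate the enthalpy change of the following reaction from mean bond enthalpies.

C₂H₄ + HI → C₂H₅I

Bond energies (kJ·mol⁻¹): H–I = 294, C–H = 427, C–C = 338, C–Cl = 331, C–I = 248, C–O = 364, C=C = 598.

Bonds broken (reactants):
  C–H: 4 × 427 = 1708
  C=C: 1 × 598 = 598
  H–I: 1 × 294 = 294
  Σ(broken) = 2600 kJ
Bonds formed (products):
  C–C: 1 × 338 = 338
  C–H: 5 × 427 = 2135
  C–I: 1 × 248 = 248
  Σ(formed) = 2721 kJ
ΔH = Σ(broken) − Σ(formed) = 2600 − 2721 = −121 kJ

ΔH ≈ −121 kJ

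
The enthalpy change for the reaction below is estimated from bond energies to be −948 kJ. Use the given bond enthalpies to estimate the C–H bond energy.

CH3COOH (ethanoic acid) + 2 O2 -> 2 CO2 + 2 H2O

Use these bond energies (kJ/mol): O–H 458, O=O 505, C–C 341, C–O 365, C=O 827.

D(C–H) ≈ 397 kJ/mol

Let D be the C–H bond energy.
Σ(broken) = 1×341 + 3×D + 1×365 + 1×827 + 1×458 + 2×505 = 3001 + 3D
Σ(formed) = 4×827 + 4×458 = 5140
ΔH = Σ(broken) − Σ(formed) = (3001 + 3D) − (5140) = −2139 + 3D
Setting this equal to −948 kJ gives 3D = 1191, so D = 397 kJ/mol.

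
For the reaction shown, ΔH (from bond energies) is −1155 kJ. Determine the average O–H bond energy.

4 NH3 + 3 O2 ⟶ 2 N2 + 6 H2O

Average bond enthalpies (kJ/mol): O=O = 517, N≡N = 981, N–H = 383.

D(O–H) ≈ 445 kJ/mol

Let D be the O–H bond energy.
Σ(broken) = 12×383 + 3×517 = 6147
Σ(formed) = 2×981 + 12×D = 1962 + 12D
ΔH = Σ(broken) − Σ(formed) = (6147) − (1962 + 12D) = +4185 − 12D
Setting this equal to −1155 kJ gives 12D = 5340, so D = 445 kJ/mol.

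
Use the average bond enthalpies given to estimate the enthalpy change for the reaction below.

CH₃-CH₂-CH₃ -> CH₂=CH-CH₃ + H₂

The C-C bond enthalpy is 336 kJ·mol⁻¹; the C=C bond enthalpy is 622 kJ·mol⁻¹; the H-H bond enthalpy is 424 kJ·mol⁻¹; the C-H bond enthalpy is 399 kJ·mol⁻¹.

ΔH ≈ +88 kJ

Bonds broken (reactants):
  C-C: 2 × 336 = 672
  C-H: 8 × 399 = 3192
  Σ(broken) = 3864 kJ
Bonds formed (products):
  C-C: 1 × 336 = 336
  C-H: 6 × 399 = 2394
  C=C: 1 × 622 = 622
  H-H: 1 × 424 = 424
  Σ(formed) = 3776 kJ
ΔH = Σ(broken) − Σ(formed) = 3864 − 3776 = +88 kJ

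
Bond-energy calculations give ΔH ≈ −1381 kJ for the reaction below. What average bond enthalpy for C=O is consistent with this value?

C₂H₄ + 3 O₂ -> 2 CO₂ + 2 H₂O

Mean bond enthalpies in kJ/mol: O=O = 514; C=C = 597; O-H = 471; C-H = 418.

D(C=O) ≈ 827 kJ/mol

Let D be the C=O bond energy.
Σ(broken) = 4×418 + 1×597 + 3×514 = 3811
Σ(formed) = 4×D + 4×471 = 1884 + 4D
ΔH = Σ(broken) − Σ(formed) = (3811) − (1884 + 4D) = +1927 − 4D
Setting this equal to −1381 kJ gives 4D = 3308, so D = 827 kJ/mol.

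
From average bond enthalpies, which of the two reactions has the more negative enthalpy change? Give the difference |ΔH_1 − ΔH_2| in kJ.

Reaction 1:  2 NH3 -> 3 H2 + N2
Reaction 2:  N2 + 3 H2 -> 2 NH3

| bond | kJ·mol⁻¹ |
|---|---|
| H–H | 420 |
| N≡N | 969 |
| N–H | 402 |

Reaction 1:
  Bonds broken (reactants):
    N–H: 6 × 402 = 2412
    Σ(broken) = 2412 kJ
  Bonds formed (products):
    H–H: 3 × 420 = 1260
    N≡N: 1 × 969 = 969
    Σ(formed) = 2229 kJ
  ΔH_1 = 2412 − 2229 = +183 kJ
Reaction 2:
  Bonds broken (reactants):
    H–H: 3 × 420 = 1260
    N≡N: 1 × 969 = 969
    Σ(broken) = 2229 kJ
  Bonds formed (products):
    N–H: 6 × 402 = 2412
    Σ(formed) = 2412 kJ
  ΔH_2 = 2229 − 2412 = −183 kJ
ΔH_1 − ΔH_2 = +366 kJ, so reaction 2 has the more negative ΔH; |ΔH_1 − ΔH_2| = 366 kJ.

Reaction 2, by 366 kJ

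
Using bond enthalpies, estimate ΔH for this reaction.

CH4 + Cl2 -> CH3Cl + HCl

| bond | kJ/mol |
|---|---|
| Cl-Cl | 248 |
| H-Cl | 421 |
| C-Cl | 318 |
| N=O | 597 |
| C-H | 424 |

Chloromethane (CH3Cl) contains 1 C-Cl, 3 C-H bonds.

ΔH ≈ −67 kJ

Bonds broken (reactants):
  C-H: 4 × 424 = 1696
  Cl-Cl: 1 × 248 = 248
  Σ(broken) = 1944 kJ
Bonds formed (products):
  C-Cl: 1 × 318 = 318
  C-H: 3 × 424 = 1272
  H-Cl: 1 × 421 = 421
  Σ(formed) = 2011 kJ
ΔH = Σ(broken) − Σ(formed) = 1944 − 2011 = −67 kJ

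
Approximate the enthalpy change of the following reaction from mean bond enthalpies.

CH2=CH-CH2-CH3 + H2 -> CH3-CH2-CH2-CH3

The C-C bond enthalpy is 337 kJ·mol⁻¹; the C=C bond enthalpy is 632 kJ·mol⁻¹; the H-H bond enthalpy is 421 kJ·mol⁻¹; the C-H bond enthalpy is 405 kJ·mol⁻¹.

ΔH ≈ −94 kJ

Bonds broken (reactants):
  C-C: 2 × 337 = 674
  C-H: 8 × 405 = 3240
  C=C: 1 × 632 = 632
  H-H: 1 × 421 = 421
  Σ(broken) = 4967 kJ
Bonds formed (products):
  C-C: 3 × 337 = 1011
  C-H: 10 × 405 = 4050
  Σ(formed) = 5061 kJ
ΔH = Σ(broken) − Σ(formed) = 4967 − 5061 = −94 kJ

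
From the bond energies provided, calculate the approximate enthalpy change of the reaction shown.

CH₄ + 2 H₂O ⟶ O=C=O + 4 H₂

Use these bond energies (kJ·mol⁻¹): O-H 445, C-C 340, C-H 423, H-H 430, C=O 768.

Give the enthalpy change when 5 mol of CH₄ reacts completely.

Bonds broken (reactants):
  C-H: 4 × 423 = 1692
  O-H: 4 × 445 = 1780
  Σ(broken) = 3472 kJ
Bonds formed (products):
  C=O: 2 × 768 = 1536
  H-H: 4 × 430 = 1720
  Σ(formed) = 3256 kJ
ΔH = Σ(broken) − Σ(formed) = 3472 − 3256 = +216 kJ
For 5× the reaction as written: 5 × (+216) = +1080 kJ

ΔH = +1080 kJ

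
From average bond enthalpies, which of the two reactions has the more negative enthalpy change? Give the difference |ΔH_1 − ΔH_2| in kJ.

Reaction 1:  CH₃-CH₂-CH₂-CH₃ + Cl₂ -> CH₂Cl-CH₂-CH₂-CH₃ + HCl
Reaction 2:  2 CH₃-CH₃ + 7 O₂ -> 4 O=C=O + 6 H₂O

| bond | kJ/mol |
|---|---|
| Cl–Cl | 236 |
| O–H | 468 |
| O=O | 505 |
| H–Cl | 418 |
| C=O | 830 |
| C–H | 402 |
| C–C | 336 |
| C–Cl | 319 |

Reaction 1:
  Bonds broken (reactants):
    C–C: 3 × 336 = 1008
    C–H: 10 × 402 = 4020
    Cl–Cl: 1 × 236 = 236
    Σ(broken) = 5264 kJ
  Bonds formed (products):
    C–C: 3 × 336 = 1008
    C–Cl: 1 × 319 = 319
    C–H: 9 × 402 = 3618
    H–Cl: 1 × 418 = 418
    Σ(formed) = 5363 kJ
  ΔH_1 = 5264 − 5363 = −99 kJ
Reaction 2:
  Bonds broken (reactants):
    C–C: 2 × 336 = 672
    C–H: 12 × 402 = 4824
    O=O: 7 × 505 = 3535
    Σ(broken) = 9031 kJ
  Bonds formed (products):
    C=O: 8 × 830 = 6640
    O–H: 12 × 468 = 5616
    Σ(formed) = 12256 kJ
  ΔH_2 = 9031 − 12256 = −3225 kJ
ΔH_1 − ΔH_2 = +3126 kJ, so reaction 2 has the more negative ΔH; |ΔH_1 − ΔH_2| = 3126 kJ.

Reaction 2, by 3126 kJ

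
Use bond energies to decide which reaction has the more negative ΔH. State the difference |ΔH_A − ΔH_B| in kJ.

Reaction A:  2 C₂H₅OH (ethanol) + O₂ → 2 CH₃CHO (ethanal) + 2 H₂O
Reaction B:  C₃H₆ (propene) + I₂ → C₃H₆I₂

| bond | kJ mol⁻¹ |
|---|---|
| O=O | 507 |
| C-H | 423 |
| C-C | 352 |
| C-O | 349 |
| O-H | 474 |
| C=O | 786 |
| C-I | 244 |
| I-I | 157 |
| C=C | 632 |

Reaction A, by 418 kJ

Reaction A:
  Bonds broken (reactants):
    C-C: 2 × 352 = 704
    C-H: 10 × 423 = 4230
    C-O: 2 × 349 = 698
    O-H: 2 × 474 = 948
    O=O: 1 × 507 = 507
    Σ(broken) = 7087 kJ
  Bonds formed (products):
    C-C: 2 × 352 = 704
    C-H: 8 × 423 = 3384
    C=O: 2 × 786 = 1572
    O-H: 4 × 474 = 1896
    Σ(formed) = 7556 kJ
  ΔH_A = 7087 − 7556 = −469 kJ
Reaction B:
  Bonds broken (reactants):
    C-C: 1 × 352 = 352
    C-H: 6 × 423 = 2538
    C=C: 1 × 632 = 632
    I-I: 1 × 157 = 157
    Σ(broken) = 3679 kJ
  Bonds formed (products):
    C-C: 2 × 352 = 704
    C-H: 6 × 423 = 2538
    C-I: 2 × 244 = 488
    Σ(formed) = 3730 kJ
  ΔH_B = 3679 − 3730 = −51 kJ
ΔH_A − ΔH_B = −418 kJ, so reaction A has the more negative ΔH; |ΔH_A − ΔH_B| = 418 kJ.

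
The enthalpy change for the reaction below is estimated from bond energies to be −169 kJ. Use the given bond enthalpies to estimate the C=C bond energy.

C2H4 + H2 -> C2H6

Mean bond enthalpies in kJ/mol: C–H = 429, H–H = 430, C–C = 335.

D(C=C) ≈ 594 kJ/mol

Let D be the C=C bond energy.
Σ(broken) = 4×429 + 1×D + 1×430 = 2146 + D
Σ(formed) = 1×335 + 6×429 = 2909
ΔH = Σ(broken) − Σ(formed) = (2146 + D) − (2909) = −763 + D
Setting this equal to −169 kJ gives D = 594 kJ/mol.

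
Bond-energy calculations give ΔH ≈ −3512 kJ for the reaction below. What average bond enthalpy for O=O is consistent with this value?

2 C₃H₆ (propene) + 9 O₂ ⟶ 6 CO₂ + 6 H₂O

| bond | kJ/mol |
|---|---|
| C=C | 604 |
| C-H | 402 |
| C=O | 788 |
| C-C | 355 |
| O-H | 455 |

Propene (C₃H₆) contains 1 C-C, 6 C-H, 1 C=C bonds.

Let D be the O=O bond energy.
Σ(broken) = 2×355 + 12×402 + 2×604 + 9×D = 6742 + 9D
Σ(formed) = 12×788 + 12×455 = 14916
ΔH = Σ(broken) − Σ(formed) = (6742 + 9D) − (14916) = −8174 + 9D
Setting this equal to −3512 kJ gives 9D = 4662, so D = 518 kJ/mol.

D(O=O) ≈ 518 kJ/mol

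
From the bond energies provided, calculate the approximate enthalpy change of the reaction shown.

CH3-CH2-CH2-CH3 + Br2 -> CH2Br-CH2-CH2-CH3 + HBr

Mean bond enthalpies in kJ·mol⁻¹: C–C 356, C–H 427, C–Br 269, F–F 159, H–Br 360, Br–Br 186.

Bonds broken (reactants):
  Br–Br: 1 × 186 = 186
  C–C: 3 × 356 = 1068
  C–H: 10 × 427 = 4270
  Σ(broken) = 5524 kJ
Bonds formed (products):
  C–Br: 1 × 269 = 269
  C–C: 3 × 356 = 1068
  C–H: 9 × 427 = 3843
  H–Br: 1 × 360 = 360
  Σ(formed) = 5540 kJ
ΔH = Σ(broken) − Σ(formed) = 5524 − 5540 = −16 kJ

ΔH ≈ −16 kJ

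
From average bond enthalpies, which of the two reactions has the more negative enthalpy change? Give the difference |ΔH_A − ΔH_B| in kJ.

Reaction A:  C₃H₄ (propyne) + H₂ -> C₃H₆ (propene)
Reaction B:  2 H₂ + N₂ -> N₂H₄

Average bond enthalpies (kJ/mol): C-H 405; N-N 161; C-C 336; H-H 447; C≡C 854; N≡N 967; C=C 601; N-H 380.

Reaction A, by 290 kJ

Reaction A:
  Bonds broken (reactants):
    C≡C: 1 × 854 = 854
    C-C: 1 × 336 = 336
    C-H: 4 × 405 = 1620
    H-H: 1 × 447 = 447
    Σ(broken) = 3257 kJ
  Bonds formed (products):
    C-C: 1 × 336 = 336
    C-H: 6 × 405 = 2430
    C=C: 1 × 601 = 601
    Σ(formed) = 3367 kJ
  ΔH_A = 3257 − 3367 = −110 kJ
Reaction B:
  Bonds broken (reactants):
    H-H: 2 × 447 = 894
    N≡N: 1 × 967 = 967
    Σ(broken) = 1861 kJ
  Bonds formed (products):
    N-H: 4 × 380 = 1520
    N-N: 1 × 161 = 161
    Σ(formed) = 1681 kJ
  ΔH_B = 1861 − 1681 = +180 kJ
ΔH_A − ΔH_B = −290 kJ, so reaction A has the more negative ΔH; |ΔH_A − ΔH_B| = 290 kJ.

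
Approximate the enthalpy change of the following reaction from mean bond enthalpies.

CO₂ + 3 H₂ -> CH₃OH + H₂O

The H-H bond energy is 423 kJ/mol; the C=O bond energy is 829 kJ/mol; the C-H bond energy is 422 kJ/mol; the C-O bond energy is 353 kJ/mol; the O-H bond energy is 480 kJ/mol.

Bonds broken (reactants):
  C=O: 2 × 829 = 1658
  H-H: 3 × 423 = 1269
  Σ(broken) = 2927 kJ
Bonds formed (products):
  C-H: 3 × 422 = 1266
  C-O: 1 × 353 = 353
  O-H: 3 × 480 = 1440
  Σ(formed) = 3059 kJ
ΔH = Σ(broken) − Σ(formed) = 2927 − 3059 = −132 kJ

ΔH ≈ −132 kJ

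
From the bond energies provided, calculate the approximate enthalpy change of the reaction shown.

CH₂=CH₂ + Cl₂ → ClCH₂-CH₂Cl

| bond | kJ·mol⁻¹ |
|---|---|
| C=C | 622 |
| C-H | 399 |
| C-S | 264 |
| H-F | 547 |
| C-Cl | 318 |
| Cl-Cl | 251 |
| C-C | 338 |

Bonds broken (reactants):
  C-H: 4 × 399 = 1596
  C=C: 1 × 622 = 622
  Cl-Cl: 1 × 251 = 251
  Σ(broken) = 2469 kJ
Bonds formed (products):
  C-C: 1 × 338 = 338
  C-Cl: 2 × 318 = 636
  C-H: 4 × 399 = 1596
  Σ(formed) = 2570 kJ
ΔH = Σ(broken) − Σ(formed) = 2469 − 2570 = −101 kJ

ΔH ≈ −101 kJ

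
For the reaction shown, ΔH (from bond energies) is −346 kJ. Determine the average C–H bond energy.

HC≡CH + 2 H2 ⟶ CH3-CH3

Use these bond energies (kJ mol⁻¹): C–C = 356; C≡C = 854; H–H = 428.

Let D be the C–H bond energy.
Σ(broken) = 1×854 + 2×D + 2×428 = 1710 + 2D
Σ(formed) = 1×356 + 6×D = 356 + 6D
ΔH = Σ(broken) − Σ(formed) = (1710 + 2D) − (356 + 6D) = +1354 − 4D
Setting this equal to −346 kJ gives 4D = 1700, so D = 425 kJ/mol.

D(C–H) ≈ 425 kJ/mol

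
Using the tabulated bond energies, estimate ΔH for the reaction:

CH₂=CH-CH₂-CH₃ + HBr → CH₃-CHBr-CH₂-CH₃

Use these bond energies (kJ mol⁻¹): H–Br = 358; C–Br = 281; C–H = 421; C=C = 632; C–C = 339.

Bonds broken (reactants):
  C–C: 2 × 339 = 678
  C–H: 8 × 421 = 3368
  C=C: 1 × 632 = 632
  H–Br: 1 × 358 = 358
  Σ(broken) = 5036 kJ
Bonds formed (products):
  C–Br: 1 × 281 = 281
  C–C: 3 × 339 = 1017
  C–H: 9 × 421 = 3789
  Σ(formed) = 5087 kJ
ΔH = Σ(broken) − Σ(formed) = 5036 − 5087 = −51 kJ

ΔH ≈ −51 kJ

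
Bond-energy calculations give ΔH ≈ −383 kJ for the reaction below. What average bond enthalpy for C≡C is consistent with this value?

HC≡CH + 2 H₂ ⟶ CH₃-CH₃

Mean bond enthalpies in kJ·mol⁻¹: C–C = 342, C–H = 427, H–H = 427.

Let D be the C≡C bond energy.
Σ(broken) = 1×D + 2×427 + 2×427 = 1708 + D
Σ(formed) = 1×342 + 6×427 = 2904
ΔH = Σ(broken) − Σ(formed) = (1708 + D) − (2904) = −1196 + D
Setting this equal to −383 kJ gives D = 813 kJ/mol.

D(C≡C) ≈ 813 kJ/mol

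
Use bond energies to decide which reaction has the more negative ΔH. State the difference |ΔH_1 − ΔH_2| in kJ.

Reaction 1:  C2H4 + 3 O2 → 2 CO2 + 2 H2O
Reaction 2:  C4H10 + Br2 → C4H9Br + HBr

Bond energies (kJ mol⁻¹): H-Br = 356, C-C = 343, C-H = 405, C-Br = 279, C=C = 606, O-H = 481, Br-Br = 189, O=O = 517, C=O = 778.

Reaction 1:
  Bonds broken (reactants):
    C-H: 4 × 405 = 1620
    C=C: 1 × 606 = 606
    O=O: 3 × 517 = 1551
    Σ(broken) = 3777 kJ
  Bonds formed (products):
    C=O: 4 × 778 = 3112
    O-H: 4 × 481 = 1924
    Σ(formed) = 5036 kJ
  ΔH_1 = 3777 − 5036 = −1259 kJ
Reaction 2:
  Bonds broken (reactants):
    Br-Br: 1 × 189 = 189
    C-C: 3 × 343 = 1029
    C-H: 10 × 405 = 4050
    Σ(broken) = 5268 kJ
  Bonds formed (products):
    C-Br: 1 × 279 = 279
    C-C: 3 × 343 = 1029
    C-H: 9 × 405 = 3645
    H-Br: 1 × 356 = 356
    Σ(formed) = 5309 kJ
  ΔH_2 = 5268 − 5309 = −41 kJ
ΔH_1 − ΔH_2 = −1218 kJ, so reaction 1 has the more negative ΔH; |ΔH_1 − ΔH_2| = 1218 kJ.

Reaction 1, by 1218 kJ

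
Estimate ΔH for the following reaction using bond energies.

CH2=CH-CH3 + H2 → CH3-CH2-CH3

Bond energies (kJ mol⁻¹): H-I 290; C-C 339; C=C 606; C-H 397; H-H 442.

Bonds broken (reactants):
  C-C: 1 × 339 = 339
  C-H: 6 × 397 = 2382
  C=C: 1 × 606 = 606
  H-H: 1 × 442 = 442
  Σ(broken) = 3769 kJ
Bonds formed (products):
  C-C: 2 × 339 = 678
  C-H: 8 × 397 = 3176
  Σ(formed) = 3854 kJ
ΔH = Σ(broken) − Σ(formed) = 3769 − 3854 = −85 kJ

ΔH ≈ −85 kJ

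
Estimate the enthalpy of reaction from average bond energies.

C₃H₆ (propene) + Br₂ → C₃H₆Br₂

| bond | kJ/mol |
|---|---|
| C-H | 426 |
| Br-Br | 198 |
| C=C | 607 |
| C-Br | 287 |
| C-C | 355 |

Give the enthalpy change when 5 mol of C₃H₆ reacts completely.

ΔH = −620 kJ

Bonds broken (reactants):
  Br-Br: 1 × 198 = 198
  C-C: 1 × 355 = 355
  C-H: 6 × 426 = 2556
  C=C: 1 × 607 = 607
  Σ(broken) = 3716 kJ
Bonds formed (products):
  C-Br: 2 × 287 = 574
  C-C: 2 × 355 = 710
  C-H: 6 × 426 = 2556
  Σ(formed) = 3840 kJ
ΔH = Σ(broken) − Σ(formed) = 3716 − 3840 = −124 kJ
For 5× the reaction as written: 5 × (−124) = −620 kJ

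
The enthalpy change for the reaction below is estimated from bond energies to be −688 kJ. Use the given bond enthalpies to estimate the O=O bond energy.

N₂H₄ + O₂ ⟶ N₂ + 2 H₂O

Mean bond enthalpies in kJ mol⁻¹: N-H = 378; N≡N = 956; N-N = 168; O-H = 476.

D(O=O) ≈ 492 kJ/mol

Let D be the O=O bond energy.
Σ(broken) = 4×378 + 1×168 + 1×D = 1680 + D
Σ(formed) = 1×956 + 4×476 = 2860
ΔH = Σ(broken) − Σ(formed) = (1680 + D) − (2860) = −1180 + D
Setting this equal to −688 kJ gives D = 492 kJ/mol.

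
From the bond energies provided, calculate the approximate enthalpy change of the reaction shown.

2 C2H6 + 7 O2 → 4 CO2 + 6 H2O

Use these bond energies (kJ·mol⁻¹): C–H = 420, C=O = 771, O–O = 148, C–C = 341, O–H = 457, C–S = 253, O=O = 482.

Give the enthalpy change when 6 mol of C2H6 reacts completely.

Bonds broken (reactants):
  C–C: 2 × 341 = 682
  C–H: 12 × 420 = 5040
  O=O: 7 × 482 = 3374
  Σ(broken) = 9096 kJ
Bonds formed (products):
  C=O: 8 × 771 = 6168
  O–H: 12 × 457 = 5484
  Σ(formed) = 11652 kJ
ΔH = Σ(broken) − Σ(formed) = 9096 − 11652 = −2556 kJ
For 3× the reaction as written: 3 × (−2556) = −7668 kJ

ΔH = −7668 kJ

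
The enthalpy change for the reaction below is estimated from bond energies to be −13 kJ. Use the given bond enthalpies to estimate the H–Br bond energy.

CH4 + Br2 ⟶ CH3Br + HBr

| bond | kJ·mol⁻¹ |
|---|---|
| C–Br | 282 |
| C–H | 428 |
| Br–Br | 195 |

D(H–Br) ≈ 354 kJ/mol

Let D be the H–Br bond energy.
Σ(broken) = 1×195 + 4×428 = 1907
Σ(formed) = 1×282 + 3×428 + 1×D = 1566 + D
ΔH = Σ(broken) − Σ(formed) = (1907) − (1566 + D) = +341 − D
Setting this equal to −13 kJ gives D = 354 kJ/mol.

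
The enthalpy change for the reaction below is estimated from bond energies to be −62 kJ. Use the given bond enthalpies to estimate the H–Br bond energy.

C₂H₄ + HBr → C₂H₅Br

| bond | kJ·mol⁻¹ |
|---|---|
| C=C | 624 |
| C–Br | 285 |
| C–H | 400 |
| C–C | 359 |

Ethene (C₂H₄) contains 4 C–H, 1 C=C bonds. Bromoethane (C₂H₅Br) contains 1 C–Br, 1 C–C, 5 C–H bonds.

Let D be the H–Br bond energy.
Σ(broken) = 4×400 + 1×624 + 1×D = 2224 + D
Σ(formed) = 1×285 + 1×359 + 5×400 = 2644
ΔH = Σ(broken) − Σ(formed) = (2224 + D) − (2644) = −420 + D
Setting this equal to −62 kJ gives D = 358 kJ/mol.

D(H–Br) ≈ 358 kJ/mol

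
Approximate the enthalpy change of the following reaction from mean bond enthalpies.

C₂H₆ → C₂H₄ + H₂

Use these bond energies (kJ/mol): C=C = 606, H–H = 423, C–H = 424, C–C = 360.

Bonds broken (reactants):
  C–C: 1 × 360 = 360
  C–H: 6 × 424 = 2544
  Σ(broken) = 2904 kJ
Bonds formed (products):
  C–H: 4 × 424 = 1696
  C=C: 1 × 606 = 606
  H–H: 1 × 423 = 423
  Σ(formed) = 2725 kJ
ΔH = Σ(broken) − Σ(formed) = 2904 − 2725 = +179 kJ

ΔH ≈ +179 kJ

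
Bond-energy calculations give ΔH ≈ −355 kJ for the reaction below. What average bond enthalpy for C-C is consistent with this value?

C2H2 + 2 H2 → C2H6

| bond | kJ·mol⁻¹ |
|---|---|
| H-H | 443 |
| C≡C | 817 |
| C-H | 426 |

D(C-C) ≈ 354 kJ/mol

Let D be the C-C bond energy.
Σ(broken) = 1×817 + 2×426 + 2×443 = 2555
Σ(formed) = 1×D + 6×426 = 2556 + D
ΔH = Σ(broken) − Σ(formed) = (2555) − (2556 + D) = −1 − D
Setting this equal to −355 kJ gives D = 354 kJ/mol.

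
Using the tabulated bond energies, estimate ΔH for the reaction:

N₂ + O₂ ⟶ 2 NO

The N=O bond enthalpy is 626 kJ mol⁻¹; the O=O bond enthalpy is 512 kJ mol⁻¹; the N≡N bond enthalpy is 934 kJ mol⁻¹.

ΔH ≈ +194 kJ

Bonds broken (reactants):
  N≡N: 1 × 934 = 934
  O=O: 1 × 512 = 512
  Σ(broken) = 1446 kJ
Bonds formed (products):
  N=O: 2 × 626 = 1252
  Σ(formed) = 1252 kJ
ΔH = Σ(broken) − Σ(formed) = 1446 − 1252 = +194 kJ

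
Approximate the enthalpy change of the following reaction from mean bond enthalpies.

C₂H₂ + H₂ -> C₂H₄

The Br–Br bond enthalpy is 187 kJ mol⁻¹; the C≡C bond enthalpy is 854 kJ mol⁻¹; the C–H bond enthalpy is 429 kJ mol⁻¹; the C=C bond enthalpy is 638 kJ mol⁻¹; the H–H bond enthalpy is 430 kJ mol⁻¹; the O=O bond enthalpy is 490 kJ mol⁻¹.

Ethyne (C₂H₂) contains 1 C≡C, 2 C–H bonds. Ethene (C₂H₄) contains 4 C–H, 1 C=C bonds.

Bonds broken (reactants):
  C≡C: 1 × 854 = 854
  C–H: 2 × 429 = 858
  H–H: 1 × 430 = 430
  Σ(broken) = 2142 kJ
Bonds formed (products):
  C–H: 4 × 429 = 1716
  C=C: 1 × 638 = 638
  Σ(formed) = 2354 kJ
ΔH = Σ(broken) − Σ(formed) = 2142 − 2354 = −212 kJ

ΔH ≈ −212 kJ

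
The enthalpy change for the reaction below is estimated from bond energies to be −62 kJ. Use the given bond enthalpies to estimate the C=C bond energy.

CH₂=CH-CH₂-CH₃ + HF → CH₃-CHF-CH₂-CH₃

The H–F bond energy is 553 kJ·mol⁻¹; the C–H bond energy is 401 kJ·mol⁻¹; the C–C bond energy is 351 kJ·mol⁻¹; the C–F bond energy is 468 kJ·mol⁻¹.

Let D be the C=C bond energy.
Σ(broken) = 2×351 + 8×401 + 1×D + 1×553 = 4463 + D
Σ(formed) = 3×351 + 1×468 + 9×401 = 5130
ΔH = Σ(broken) − Σ(formed) = (4463 + D) − (5130) = −667 + D
Setting this equal to −62 kJ gives D = 605 kJ/mol.

D(C=C) ≈ 605 kJ/mol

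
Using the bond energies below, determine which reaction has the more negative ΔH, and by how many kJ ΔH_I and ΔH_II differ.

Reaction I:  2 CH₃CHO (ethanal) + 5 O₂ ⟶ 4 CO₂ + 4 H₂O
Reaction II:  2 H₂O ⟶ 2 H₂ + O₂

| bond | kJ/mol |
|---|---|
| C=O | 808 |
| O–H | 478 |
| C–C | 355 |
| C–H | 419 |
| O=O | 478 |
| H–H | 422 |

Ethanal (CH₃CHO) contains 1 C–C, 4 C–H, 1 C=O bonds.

Reaction I:
  Bonds broken (reactants):
    C–C: 2 × 355 = 710
    C–H: 8 × 419 = 3352
    C=O: 2 × 808 = 1616
    O=O: 5 × 478 = 2390
    Σ(broken) = 8068 kJ
  Bonds formed (products):
    C=O: 8 × 808 = 6464
    O–H: 8 × 478 = 3824
    Σ(formed) = 10288 kJ
  ΔH_I = 8068 − 10288 = −2220 kJ
Reaction II:
  Bonds broken (reactants):
    O–H: 4 × 478 = 1912
    Σ(broken) = 1912 kJ
  Bonds formed (products):
    H–H: 2 × 422 = 844
    O=O: 1 × 478 = 478
    Σ(formed) = 1322 kJ
  ΔH_II = 1912 − 1322 = +590 kJ
ΔH_I − ΔH_II = −2810 kJ, so reaction I has the more negative ΔH; |ΔH_I − ΔH_II| = 2810 kJ.

Reaction I, by 2810 kJ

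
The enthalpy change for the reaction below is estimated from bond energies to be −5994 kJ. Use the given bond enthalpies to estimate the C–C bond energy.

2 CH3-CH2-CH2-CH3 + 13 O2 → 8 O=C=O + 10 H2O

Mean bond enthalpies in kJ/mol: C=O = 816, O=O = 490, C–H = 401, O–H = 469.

D(C–C) ≈ 342 kJ/mol

Let D be the C–C bond energy.
Σ(broken) = 6×D + 20×401 + 13×490 = 14390 + 6D
Σ(formed) = 16×816 + 20×469 = 22436
ΔH = Σ(broken) − Σ(formed) = (14390 + 6D) − (22436) = −8046 + 6D
Setting this equal to −5994 kJ gives 6D = 2052, so D = 342 kJ/mol.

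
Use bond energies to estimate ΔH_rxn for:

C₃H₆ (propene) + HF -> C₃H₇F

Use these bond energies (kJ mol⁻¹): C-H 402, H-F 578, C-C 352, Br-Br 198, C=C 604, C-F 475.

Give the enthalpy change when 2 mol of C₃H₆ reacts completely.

Bonds broken (reactants):
  C-C: 1 × 352 = 352
  C-H: 6 × 402 = 2412
  C=C: 1 × 604 = 604
  H-F: 1 × 578 = 578
  Σ(broken) = 3946 kJ
Bonds formed (products):
  C-C: 2 × 352 = 704
  C-F: 1 × 475 = 475
  C-H: 7 × 402 = 2814
  Σ(formed) = 3993 kJ
ΔH = Σ(broken) − Σ(formed) = 3946 − 3993 = −47 kJ
For 2× the reaction as written: 2 × (−47) = −94 kJ

ΔH = −94 kJ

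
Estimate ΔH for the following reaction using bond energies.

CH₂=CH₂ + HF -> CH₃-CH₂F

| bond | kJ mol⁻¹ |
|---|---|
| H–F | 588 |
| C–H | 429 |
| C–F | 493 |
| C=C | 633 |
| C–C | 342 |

Bonds broken (reactants):
  C–H: 4 × 429 = 1716
  C=C: 1 × 633 = 633
  H–F: 1 × 588 = 588
  Σ(broken) = 2937 kJ
Bonds formed (products):
  C–C: 1 × 342 = 342
  C–F: 1 × 493 = 493
  C–H: 5 × 429 = 2145
  Σ(formed) = 2980 kJ
ΔH = Σ(broken) − Σ(formed) = 2937 − 2980 = −43 kJ

ΔH ≈ −43 kJ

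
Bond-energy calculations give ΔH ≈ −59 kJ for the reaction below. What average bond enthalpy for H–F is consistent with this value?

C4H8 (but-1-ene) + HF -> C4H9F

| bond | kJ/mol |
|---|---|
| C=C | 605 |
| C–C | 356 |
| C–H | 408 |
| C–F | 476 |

D(H–F) ≈ 576 kJ/mol

Let D be the H–F bond energy.
Σ(broken) = 2×356 + 8×408 + 1×605 + 1×D = 4581 + D
Σ(formed) = 3×356 + 1×476 + 9×408 = 5216
ΔH = Σ(broken) − Σ(formed) = (4581 + D) − (5216) = −635 + D
Setting this equal to −59 kJ gives D = 576 kJ/mol.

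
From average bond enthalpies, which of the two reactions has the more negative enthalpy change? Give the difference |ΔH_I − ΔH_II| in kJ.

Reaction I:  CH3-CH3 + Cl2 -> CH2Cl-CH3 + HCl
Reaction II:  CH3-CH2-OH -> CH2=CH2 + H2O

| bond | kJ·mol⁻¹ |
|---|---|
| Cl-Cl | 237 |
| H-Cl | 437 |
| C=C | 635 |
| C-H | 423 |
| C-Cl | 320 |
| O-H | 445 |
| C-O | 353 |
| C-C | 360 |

Reaction I:
  Bonds broken (reactants):
    C-C: 1 × 360 = 360
    C-H: 6 × 423 = 2538
    Cl-Cl: 1 × 237 = 237
    Σ(broken) = 3135 kJ
  Bonds formed (products):
    C-C: 1 × 360 = 360
    C-Cl: 1 × 320 = 320
    C-H: 5 × 423 = 2115
    H-Cl: 1 × 437 = 437
    Σ(formed) = 3232 kJ
  ΔH_I = 3135 − 3232 = −97 kJ
Reaction II:
  Bonds broken (reactants):
    C-C: 1 × 360 = 360
    C-H: 5 × 423 = 2115
    C-O: 1 × 353 = 353
    O-H: 1 × 445 = 445
    Σ(broken) = 3273 kJ
  Bonds formed (products):
    C-H: 4 × 423 = 1692
    C=C: 1 × 635 = 635
    O-H: 2 × 445 = 890
    Σ(formed) = 3217 kJ
  ΔH_II = 3273 − 3217 = +56 kJ
ΔH_I − ΔH_II = −153 kJ, so reaction I has the more negative ΔH; |ΔH_I − ΔH_II| = 153 kJ.

Reaction I, by 153 kJ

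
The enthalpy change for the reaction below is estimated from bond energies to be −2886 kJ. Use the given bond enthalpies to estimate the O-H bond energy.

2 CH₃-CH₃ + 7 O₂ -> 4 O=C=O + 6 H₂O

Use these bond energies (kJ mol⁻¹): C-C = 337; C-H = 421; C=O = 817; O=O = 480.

D(O-H) ≈ 453 kJ/mol

Let D be the O-H bond energy.
Σ(broken) = 2×337 + 12×421 + 7×480 = 9086
Σ(formed) = 8×817 + 12×D = 6536 + 12D
ΔH = Σ(broken) − Σ(formed) = (9086) − (6536 + 12D) = +2550 − 12D
Setting this equal to −2886 kJ gives 12D = 5436, so D = 453 kJ/mol.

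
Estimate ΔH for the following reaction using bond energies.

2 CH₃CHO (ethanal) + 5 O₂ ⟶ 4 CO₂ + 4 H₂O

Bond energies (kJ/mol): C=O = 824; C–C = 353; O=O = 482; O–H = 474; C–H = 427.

ΔH ≈ −2204 kJ

Bonds broken (reactants):
  C–C: 2 × 353 = 706
  C–H: 8 × 427 = 3416
  C=O: 2 × 824 = 1648
  O=O: 5 × 482 = 2410
  Σ(broken) = 8180 kJ
Bonds formed (products):
  C=O: 8 × 824 = 6592
  O–H: 8 × 474 = 3792
  Σ(formed) = 10384 kJ
ΔH = Σ(broken) − Σ(formed) = 8180 − 10384 = −2204 kJ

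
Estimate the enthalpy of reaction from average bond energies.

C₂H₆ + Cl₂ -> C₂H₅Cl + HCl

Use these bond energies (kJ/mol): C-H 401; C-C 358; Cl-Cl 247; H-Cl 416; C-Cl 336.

ΔH ≈ −104 kJ

Bonds broken (reactants):
  C-C: 1 × 358 = 358
  C-H: 6 × 401 = 2406
  Cl-Cl: 1 × 247 = 247
  Σ(broken) = 3011 kJ
Bonds formed (products):
  C-C: 1 × 358 = 358
  C-Cl: 1 × 336 = 336
  C-H: 5 × 401 = 2005
  H-Cl: 1 × 416 = 416
  Σ(formed) = 3115 kJ
ΔH = Σ(broken) − Σ(formed) = 3011 − 3115 = −104 kJ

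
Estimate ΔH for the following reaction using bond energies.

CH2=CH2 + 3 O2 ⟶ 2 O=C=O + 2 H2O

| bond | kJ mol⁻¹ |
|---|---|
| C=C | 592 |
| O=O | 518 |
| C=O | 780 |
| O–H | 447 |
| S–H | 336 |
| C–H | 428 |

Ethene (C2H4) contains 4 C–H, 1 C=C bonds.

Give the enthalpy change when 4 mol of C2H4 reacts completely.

Bonds broken (reactants):
  C–H: 4 × 428 = 1712
  C=C: 1 × 592 = 592
  O=O: 3 × 518 = 1554
  Σ(broken) = 3858 kJ
Bonds formed (products):
  C=O: 4 × 780 = 3120
  O–H: 4 × 447 = 1788
  Σ(formed) = 4908 kJ
ΔH = Σ(broken) − Σ(formed) = 3858 − 4908 = −1050 kJ
For 4× the reaction as written: 4 × (−1050) = −4200 kJ

ΔH = −4200 kJ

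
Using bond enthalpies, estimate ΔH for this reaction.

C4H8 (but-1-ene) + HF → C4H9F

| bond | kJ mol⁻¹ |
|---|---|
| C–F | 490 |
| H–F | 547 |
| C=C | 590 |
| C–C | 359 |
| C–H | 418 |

Bonds broken (reactants):
  C–C: 2 × 359 = 718
  C–H: 8 × 418 = 3344
  C=C: 1 × 590 = 590
  H–F: 1 × 547 = 547
  Σ(broken) = 5199 kJ
Bonds formed (products):
  C–C: 3 × 359 = 1077
  C–F: 1 × 490 = 490
  C–H: 9 × 418 = 3762
  Σ(formed) = 5329 kJ
ΔH = Σ(broken) − Σ(formed) = 5199 − 5329 = −130 kJ

ΔH ≈ −130 kJ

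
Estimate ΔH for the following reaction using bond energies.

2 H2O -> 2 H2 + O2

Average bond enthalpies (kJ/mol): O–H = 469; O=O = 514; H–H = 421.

Bonds broken (reactants):
  O–H: 4 × 469 = 1876
  Σ(broken) = 1876 kJ
Bonds formed (products):
  H–H: 2 × 421 = 842
  O=O: 1 × 514 = 514
  Σ(formed) = 1356 kJ
ΔH = Σ(broken) − Σ(formed) = 1876 − 1356 = +520 kJ

ΔH ≈ +520 kJ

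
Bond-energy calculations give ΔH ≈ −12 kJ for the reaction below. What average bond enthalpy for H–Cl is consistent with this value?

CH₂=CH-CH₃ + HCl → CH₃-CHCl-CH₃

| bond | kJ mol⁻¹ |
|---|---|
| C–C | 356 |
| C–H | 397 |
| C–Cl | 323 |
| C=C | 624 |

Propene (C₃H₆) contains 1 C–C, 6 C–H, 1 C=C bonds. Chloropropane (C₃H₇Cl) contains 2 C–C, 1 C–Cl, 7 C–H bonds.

D(H–Cl) ≈ 440 kJ/mol

Let D be the H–Cl bond energy.
Σ(broken) = 1×356 + 6×397 + 1×624 + 1×D = 3362 + D
Σ(formed) = 2×356 + 1×323 + 7×397 = 3814
ΔH = Σ(broken) − Σ(formed) = (3362 + D) − (3814) = −452 + D
Setting this equal to −12 kJ gives D = 440 kJ/mol.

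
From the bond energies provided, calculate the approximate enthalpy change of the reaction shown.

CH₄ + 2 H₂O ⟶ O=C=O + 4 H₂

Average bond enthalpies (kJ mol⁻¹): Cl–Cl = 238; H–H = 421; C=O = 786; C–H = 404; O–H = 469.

ΔH ≈ +236 kJ

Bonds broken (reactants):
  C–H: 4 × 404 = 1616
  O–H: 4 × 469 = 1876
  Σ(broken) = 3492 kJ
Bonds formed (products):
  C=O: 2 × 786 = 1572
  H–H: 4 × 421 = 1684
  Σ(formed) = 3256 kJ
ΔH = Σ(broken) − Σ(formed) = 3492 − 3256 = +236 kJ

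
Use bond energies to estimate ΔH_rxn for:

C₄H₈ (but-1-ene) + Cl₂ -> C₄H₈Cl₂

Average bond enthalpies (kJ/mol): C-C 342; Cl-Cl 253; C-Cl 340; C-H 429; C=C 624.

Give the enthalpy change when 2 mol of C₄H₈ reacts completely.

ΔH = −290 kJ

Bonds broken (reactants):
  C-C: 2 × 342 = 684
  C-H: 8 × 429 = 3432
  C=C: 1 × 624 = 624
  Cl-Cl: 1 × 253 = 253
  Σ(broken) = 4993 kJ
Bonds formed (products):
  C-C: 3 × 342 = 1026
  C-Cl: 2 × 340 = 680
  C-H: 8 × 429 = 3432
  Σ(formed) = 5138 kJ
ΔH = Σ(broken) − Σ(formed) = 4993 − 5138 = −145 kJ
For 2× the reaction as written: 2 × (−145) = −290 kJ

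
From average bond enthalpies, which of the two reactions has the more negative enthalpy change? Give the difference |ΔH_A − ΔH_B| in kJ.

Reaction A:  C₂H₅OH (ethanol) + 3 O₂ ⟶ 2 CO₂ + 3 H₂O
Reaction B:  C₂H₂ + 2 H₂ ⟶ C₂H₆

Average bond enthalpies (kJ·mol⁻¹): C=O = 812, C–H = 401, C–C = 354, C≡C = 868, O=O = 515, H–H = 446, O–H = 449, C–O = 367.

Reaction A, by 1024 kJ

Reaction A:
  Bonds broken (reactants):
    C–C: 1 × 354 = 354
    C–H: 5 × 401 = 2005
    C–O: 1 × 367 = 367
    O–H: 1 × 449 = 449
    O=O: 3 × 515 = 1545
    Σ(broken) = 4720 kJ
  Bonds formed (products):
    C=O: 4 × 812 = 3248
    O–H: 6 × 449 = 2694
    Σ(formed) = 5942 kJ
  ΔH_A = 4720 − 5942 = −1222 kJ
Reaction B:
  Bonds broken (reactants):
    C≡C: 1 × 868 = 868
    C–H: 2 × 401 = 802
    H–H: 2 × 446 = 892
    Σ(broken) = 2562 kJ
  Bonds formed (products):
    C–C: 1 × 354 = 354
    C–H: 6 × 401 = 2406
    Σ(formed) = 2760 kJ
  ΔH_B = 2562 − 2760 = −198 kJ
ΔH_A − ΔH_B = −1024 kJ, so reaction A has the more negative ΔH; |ΔH_A − ΔH_B| = 1024 kJ.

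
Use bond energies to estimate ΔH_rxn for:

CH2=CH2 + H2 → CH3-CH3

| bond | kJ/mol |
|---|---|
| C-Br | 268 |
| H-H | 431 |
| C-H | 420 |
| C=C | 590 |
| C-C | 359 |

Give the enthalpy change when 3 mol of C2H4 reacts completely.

Bonds broken (reactants):
  C-H: 4 × 420 = 1680
  C=C: 1 × 590 = 590
  H-H: 1 × 431 = 431
  Σ(broken) = 2701 kJ
Bonds formed (products):
  C-C: 1 × 359 = 359
  C-H: 6 × 420 = 2520
  Σ(formed) = 2879 kJ
ΔH = Σ(broken) − Σ(formed) = 2701 − 2879 = −178 kJ
For 3× the reaction as written: 3 × (−178) = −534 kJ

ΔH = −534 kJ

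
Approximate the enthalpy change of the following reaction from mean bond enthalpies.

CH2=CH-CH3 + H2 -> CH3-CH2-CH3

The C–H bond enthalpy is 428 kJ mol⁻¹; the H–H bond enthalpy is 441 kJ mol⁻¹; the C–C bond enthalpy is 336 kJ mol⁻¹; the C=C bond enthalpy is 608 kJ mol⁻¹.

Bonds broken (reactants):
  C–C: 1 × 336 = 336
  C–H: 6 × 428 = 2568
  C=C: 1 × 608 = 608
  H–H: 1 × 441 = 441
  Σ(broken) = 3953 kJ
Bonds formed (products):
  C–C: 2 × 336 = 672
  C–H: 8 × 428 = 3424
  Σ(formed) = 4096 kJ
ΔH = Σ(broken) − Σ(formed) = 3953 − 4096 = −143 kJ

ΔH ≈ −143 kJ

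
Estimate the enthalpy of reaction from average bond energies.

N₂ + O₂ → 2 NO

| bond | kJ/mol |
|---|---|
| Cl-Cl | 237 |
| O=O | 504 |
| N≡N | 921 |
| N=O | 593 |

Bonds broken (reactants):
  N≡N: 1 × 921 = 921
  O=O: 1 × 504 = 504
  Σ(broken) = 1425 kJ
Bonds formed (products):
  N=O: 2 × 593 = 1186
  Σ(formed) = 1186 kJ
ΔH = Σ(broken) − Σ(formed) = 1425 − 1186 = +239 kJ

ΔH ≈ +239 kJ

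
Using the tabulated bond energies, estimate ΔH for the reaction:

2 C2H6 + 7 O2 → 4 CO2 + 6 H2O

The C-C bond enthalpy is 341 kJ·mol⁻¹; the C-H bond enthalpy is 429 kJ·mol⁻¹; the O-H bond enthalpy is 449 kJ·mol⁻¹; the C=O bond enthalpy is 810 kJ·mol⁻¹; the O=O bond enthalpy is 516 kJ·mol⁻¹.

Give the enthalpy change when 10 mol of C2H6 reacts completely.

ΔH = −12130 kJ

Bonds broken (reactants):
  C-C: 2 × 341 = 682
  C-H: 12 × 429 = 5148
  O=O: 7 × 516 = 3612
  Σ(broken) = 9442 kJ
Bonds formed (products):
  C=O: 8 × 810 = 6480
  O-H: 12 × 449 = 5388
  Σ(formed) = 11868 kJ
ΔH = Σ(broken) − Σ(formed) = 9442 − 11868 = −2426 kJ
For 5× the reaction as written: 5 × (−2426) = −12130 kJ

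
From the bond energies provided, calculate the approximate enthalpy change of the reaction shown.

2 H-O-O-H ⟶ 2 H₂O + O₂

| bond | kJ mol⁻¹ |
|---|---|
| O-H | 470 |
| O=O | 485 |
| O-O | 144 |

Bonds broken (reactants):
  O-H: 4 × 470 = 1880
  O-O: 2 × 144 = 288
  Σ(broken) = 2168 kJ
Bonds formed (products):
  O-H: 4 × 470 = 1880
  O=O: 1 × 485 = 485
  Σ(formed) = 2365 kJ
ΔH = Σ(broken) − Σ(formed) = 2168 − 2365 = −197 kJ

ΔH ≈ −197 kJ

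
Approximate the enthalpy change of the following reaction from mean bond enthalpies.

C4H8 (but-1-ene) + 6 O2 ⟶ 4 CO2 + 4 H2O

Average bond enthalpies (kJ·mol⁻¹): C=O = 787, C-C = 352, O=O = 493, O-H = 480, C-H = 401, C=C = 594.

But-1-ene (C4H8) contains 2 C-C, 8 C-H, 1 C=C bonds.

ΔH ≈ −2672 kJ

Bonds broken (reactants):
  C-C: 2 × 352 = 704
  C-H: 8 × 401 = 3208
  C=C: 1 × 594 = 594
  O=O: 6 × 493 = 2958
  Σ(broken) = 7464 kJ
Bonds formed (products):
  C=O: 8 × 787 = 6296
  O-H: 8 × 480 = 3840
  Σ(formed) = 10136 kJ
ΔH = Σ(broken) − Σ(formed) = 7464 − 10136 = −2672 kJ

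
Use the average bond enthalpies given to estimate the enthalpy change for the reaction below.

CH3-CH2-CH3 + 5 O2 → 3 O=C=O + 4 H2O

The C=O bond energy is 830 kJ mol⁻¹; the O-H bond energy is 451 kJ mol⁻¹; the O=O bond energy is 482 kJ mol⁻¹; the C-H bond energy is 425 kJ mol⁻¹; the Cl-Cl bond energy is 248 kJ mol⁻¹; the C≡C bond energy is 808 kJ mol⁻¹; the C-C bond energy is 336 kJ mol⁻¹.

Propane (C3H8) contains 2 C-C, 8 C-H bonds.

Bonds broken (reactants):
  C-C: 2 × 336 = 672
  C-H: 8 × 425 = 3400
  O=O: 5 × 482 = 2410
  Σ(broken) = 6482 kJ
Bonds formed (products):
  C=O: 6 × 830 = 4980
  O-H: 8 × 451 = 3608
  Σ(formed) = 8588 kJ
ΔH = Σ(broken) − Σ(formed) = 6482 − 8588 = −2106 kJ

ΔH ≈ −2106 kJ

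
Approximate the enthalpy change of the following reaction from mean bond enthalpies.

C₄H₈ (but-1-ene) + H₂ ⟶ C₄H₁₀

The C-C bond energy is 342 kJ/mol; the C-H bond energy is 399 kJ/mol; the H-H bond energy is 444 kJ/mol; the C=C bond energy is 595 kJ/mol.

ΔH ≈ −101 kJ

Bonds broken (reactants):
  C-C: 2 × 342 = 684
  C-H: 8 × 399 = 3192
  C=C: 1 × 595 = 595
  H-H: 1 × 444 = 444
  Σ(broken) = 4915 kJ
Bonds formed (products):
  C-C: 3 × 342 = 1026
  C-H: 10 × 399 = 3990
  Σ(formed) = 5016 kJ
ΔH = Σ(broken) − Σ(formed) = 4915 − 5016 = −101 kJ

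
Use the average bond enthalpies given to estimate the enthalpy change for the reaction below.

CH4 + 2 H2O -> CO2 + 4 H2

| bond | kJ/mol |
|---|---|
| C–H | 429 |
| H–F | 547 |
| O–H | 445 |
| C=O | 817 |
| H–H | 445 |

Bonds broken (reactants):
  C–H: 4 × 429 = 1716
  O–H: 4 × 445 = 1780
  Σ(broken) = 3496 kJ
Bonds formed (products):
  C=O: 2 × 817 = 1634
  H–H: 4 × 445 = 1780
  Σ(formed) = 3414 kJ
ΔH = Σ(broken) − Σ(formed) = 3496 − 3414 = +82 kJ

ΔH ≈ +82 kJ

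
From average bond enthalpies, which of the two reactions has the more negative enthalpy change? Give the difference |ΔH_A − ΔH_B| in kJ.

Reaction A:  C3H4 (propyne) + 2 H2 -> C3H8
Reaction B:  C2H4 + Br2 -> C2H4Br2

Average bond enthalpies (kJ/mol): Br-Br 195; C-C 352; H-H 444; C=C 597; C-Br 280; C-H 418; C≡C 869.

Reaction A:
  Bonds broken (reactants):
    C≡C: 1 × 869 = 869
    C-C: 1 × 352 = 352
    C-H: 4 × 418 = 1672
    H-H: 2 × 444 = 888
    Σ(broken) = 3781 kJ
  Bonds formed (products):
    C-C: 2 × 352 = 704
    C-H: 8 × 418 = 3344
    Σ(formed) = 4048 kJ
  ΔH_A = 3781 − 4048 = −267 kJ
Reaction B:
  Bonds broken (reactants):
    Br-Br: 1 × 195 = 195
    C-H: 4 × 418 = 1672
    C=C: 1 × 597 = 597
    Σ(broken) = 2464 kJ
  Bonds formed (products):
    C-Br: 2 × 280 = 560
    C-C: 1 × 352 = 352
    C-H: 4 × 418 = 1672
    Σ(formed) = 2584 kJ
  ΔH_B = 2464 − 2584 = −120 kJ
ΔH_A − ΔH_B = −147 kJ, so reaction A has the more negative ΔH; |ΔH_A − ΔH_B| = 147 kJ.

Reaction A, by 147 kJ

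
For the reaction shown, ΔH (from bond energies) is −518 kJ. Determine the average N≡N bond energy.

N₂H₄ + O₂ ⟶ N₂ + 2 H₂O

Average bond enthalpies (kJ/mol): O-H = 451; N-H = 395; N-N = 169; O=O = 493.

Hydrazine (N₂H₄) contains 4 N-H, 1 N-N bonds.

D(N≡N) ≈ 956 kJ/mol

Let D be the N≡N bond energy.
Σ(broken) = 4×395 + 1×169 + 1×493 = 2242
Σ(formed) = 1×D + 4×451 = 1804 + D
ΔH = Σ(broken) − Σ(formed) = (2242) − (1804 + D) = +438 − D
Setting this equal to −518 kJ gives D = 956 kJ/mol.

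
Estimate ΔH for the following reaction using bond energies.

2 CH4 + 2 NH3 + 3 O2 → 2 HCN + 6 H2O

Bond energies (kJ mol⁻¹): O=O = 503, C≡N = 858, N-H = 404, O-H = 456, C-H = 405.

ΔH ≈ −825 kJ

Bonds broken (reactants):
  C-H: 8 × 405 = 3240
  N-H: 6 × 404 = 2424
  O=O: 3 × 503 = 1509
  Σ(broken) = 7173 kJ
Bonds formed (products):
  C≡N: 2 × 858 = 1716
  C-H: 2 × 405 = 810
  O-H: 12 × 456 = 5472
  Σ(formed) = 7998 kJ
ΔH = Σ(broken) − Σ(formed) = 7173 − 7998 = −825 kJ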